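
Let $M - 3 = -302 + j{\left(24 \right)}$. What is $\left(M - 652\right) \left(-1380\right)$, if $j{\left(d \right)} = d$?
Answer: $1279260$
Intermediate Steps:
$M = -275$ ($M = 3 + \left(-302 + 24\right) = 3 - 278 = -275$)
$\left(M - 652\right) \left(-1380\right) = \left(-275 - 652\right) \left(-1380\right) = \left(-927\right) \left(-1380\right) = 1279260$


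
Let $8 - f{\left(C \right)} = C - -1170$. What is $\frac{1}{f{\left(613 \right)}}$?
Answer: $- \frac{1}{1775} \approx -0.00056338$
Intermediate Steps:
$f{\left(C \right)} = -1162 - C$ ($f{\left(C \right)} = 8 - \left(C - -1170\right) = 8 - \left(C + 1170\right) = 8 - \left(1170 + C\right) = -1162 - C$)
$\frac{1}{f{\left(613 \right)}} = \frac{1}{-1162 - 613} = \frac{1}{-1775} = - \frac{1}{1775}$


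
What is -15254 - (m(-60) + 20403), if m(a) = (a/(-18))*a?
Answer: -35457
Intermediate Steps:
m(a) = -a²/18 (m(a) = (a*(-1/18))*a = (-a/18)*a = -a²/18)
-15254 - (m(-60) + 20403) = -15254 - (-1/18*(-60)² + 20403) = -15254 - (-1/18*3600 + 20403) = -15254 - (-200 + 20403) = -15254 - 1*20203 = -15254 - 20203 = -35457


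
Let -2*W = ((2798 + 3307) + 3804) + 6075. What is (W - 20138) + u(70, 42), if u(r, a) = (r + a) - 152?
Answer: -28170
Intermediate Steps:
u(r, a) = -152 + a + r (u(r, a) = (a + r) - 152 = -152 + a + r)
W = -7992 (W = -(((2798 + 3307) + 3804) + 6075)/2 = -((6105 + 3804) + 6075)/2 = -(9909 + 6075)/2 = -1/2*15984 = -7992)
(W - 20138) + u(70, 42) = (-7992 - 20138) + (-152 + 42 + 70) = -28130 - 40 = -28170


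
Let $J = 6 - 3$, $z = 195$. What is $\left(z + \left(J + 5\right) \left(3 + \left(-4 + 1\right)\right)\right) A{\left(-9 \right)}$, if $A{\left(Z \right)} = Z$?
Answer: $-1755$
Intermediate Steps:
$J = 3$ ($J = 6 - 3 = 3$)
$\left(z + \left(J + 5\right) \left(3 + \left(-4 + 1\right)\right)\right) A{\left(-9 \right)} = \left(195 + \left(3 + 5\right) \left(3 + \left(-4 + 1\right)\right)\right) \left(-9\right) = \left(195 + 8 \left(3 - 3\right)\right) \left(-9\right) = \left(195 + 8 \cdot 0\right) \left(-9\right) = \left(195 + 0\right) \left(-9\right) = 195 \left(-9\right) = -1755$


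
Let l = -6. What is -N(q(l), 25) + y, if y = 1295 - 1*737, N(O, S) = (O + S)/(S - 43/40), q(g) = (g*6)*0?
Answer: 533006/957 ≈ 556.96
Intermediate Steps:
q(g) = 0 (q(g) = (6*g)*0 = 0)
N(O, S) = (O + S)/(-43/40 + S) (N(O, S) = (O + S)/(S - 43*1/40) = (O + S)/(S - 43/40) = (O + S)/(-43/40 + S))
y = 558 (y = 1295 - 737 = 558)
-N(q(l), 25) + y = -40*(0 + 25)/(-43 + 40*25) + 558 = -40*25/(-43 + 1000) + 558 = -40*25/957 + 558 = -1*1000/957 + 558 = -1000/957 + 558 = 533006/957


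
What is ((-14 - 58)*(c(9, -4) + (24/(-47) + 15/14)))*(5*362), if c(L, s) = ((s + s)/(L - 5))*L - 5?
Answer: 962087400/329 ≈ 2.9243e+6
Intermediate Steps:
c(L, s) = -5 + 2*L*s/(-5 + L) (c(L, s) = ((2*s)/(-5 + L))*L - 5 = (2*s/(-5 + L))*L - 5 = 2*L*s/(-5 + L) - 5 = -5 + 2*L*s/(-5 + L))
((-14 - 58)*(c(9, -4) + (24/(-47) + 15/14)))*(5*362) = ((-14 - 58)*((25 - 5*9 + 2*9*(-4))/(-5 + 9) + (24/(-47) + 15/14)))*(5*362) = -72*((25 - 45 - 72)/4 + (24*(-1/47) + 15*(1/14)))*1810 = -72*((¼)*(-92) + (-24/47 + 15/14))*1810 = -72*(-23 + 369/658)*1810 = -72*(-14765/658)*1810 = (531540/329)*1810 = 962087400/329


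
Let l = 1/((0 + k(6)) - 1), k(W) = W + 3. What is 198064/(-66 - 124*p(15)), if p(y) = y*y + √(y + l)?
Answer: -2769528912/390932297 + 33769912*√2/390932297 ≈ -6.9623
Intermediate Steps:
k(W) = 3 + W
l = ⅛ (l = 1/((0 + (3 + 6)) - 1) = 1/((0 + 9) - 1) = 1/(9 - 1) = 1/8 = ⅛ ≈ 0.12500)
p(y) = y² + √(⅛ + y) (p(y) = y*y + √(y + ⅛) = y² + √(⅛ + y))
198064/(-66 - 124*p(15)) = 198064/(-66 - 124*(15² + √(2 + 16*15)/4)) = 198064/(-66 - 124*(225 + √(2 + 240)/4)) = 198064/(-66 - 124*(225 + √242/4)) = 198064/(-66 - 124*(225 + (11*√2)/4)) = 198064/(-66 - 124*(225 + 11*√2/4)) = 198064/(-66 + (-27900 - 341*√2)) = 198064/(-27966 - 341*√2)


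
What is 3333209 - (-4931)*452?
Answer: 5562021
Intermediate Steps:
3333209 - (-4931)*452 = 3333209 - 1*(-2228812) = 3333209 + 2228812 = 5562021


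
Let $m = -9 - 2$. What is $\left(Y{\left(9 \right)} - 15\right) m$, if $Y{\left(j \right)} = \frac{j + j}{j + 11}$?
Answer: $\frac{1551}{10} \approx 155.1$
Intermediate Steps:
$Y{\left(j \right)} = \frac{2 j}{11 + j}$
$m = -11$
$\left(Y{\left(9 \right)} - 15\right) m = \left(2 \cdot 9 \frac{1}{11 + 9} - 15\right) \left(-11\right) = \left(2 \cdot 9 \cdot \frac{1}{20} - 15\right) \left(-11\right) = \left(\frac{9}{10} - 15\right) \left(-11\right) = \left(- \frac{141}{10}\right) \left(-11\right) = \frac{1551}{10}$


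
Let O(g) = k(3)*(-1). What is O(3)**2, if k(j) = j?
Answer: 9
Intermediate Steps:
O(g) = -3 (O(g) = 3*(-1) = -3)
O(3)**2 = (-3)**2 = 9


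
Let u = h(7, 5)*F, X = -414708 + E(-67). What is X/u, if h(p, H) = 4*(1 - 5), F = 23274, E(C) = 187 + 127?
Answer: 207197/186192 ≈ 1.1128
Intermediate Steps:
E(C) = 314
h(p, H) = -16 (h(p, H) = 4*(-4) = -16)
X = -414394 (X = -414708 + 314 = -414394)
u = -372384 (u = -16*23274 = -372384)
X/u = -414394/(-372384) = -414394*(-1/372384) = 207197/186192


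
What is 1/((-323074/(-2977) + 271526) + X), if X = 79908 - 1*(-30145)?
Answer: 2977/1136283757 ≈ 2.6199e-6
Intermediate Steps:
X = 110053 (X = 79908 + 30145 = 110053)
1/((-323074/(-2977) + 271526) + X) = 1/((-323074/(-2977) + 271526) + 110053) = 1/((-323074*(-1/2977) + 271526) + 110053) = 1/((323074/2977 + 271526) + 110053) = 1/(808655976/2977 + 110053) = 1/(1136283757/2977) = 2977/1136283757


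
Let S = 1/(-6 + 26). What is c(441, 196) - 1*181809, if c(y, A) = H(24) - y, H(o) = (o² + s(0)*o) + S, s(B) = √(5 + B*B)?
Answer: -3633479/20 + 24*√5 ≈ -1.8162e+5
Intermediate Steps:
S = 1/20 ≈ 0.050000
s(B) = √(5 + B²)
H(o) = 1/20 + o² + o*√5 (H(o) = (o² + √(5 + 0²)*o) + 1/20 = (o² + √(5 + 0)*o) + 1/20 = (o² + √5*o) + 1/20 = (o² + o*√5) + 1/20 = 1/20 + o² + o*√5)
c(y, A) = 11521/20 - y + 24*√5 (c(y, A) = (1/20 + 24² + 24*√5) - y = (1/20 + 576 + 24*√5) - y = (11521/20 + 24*√5) - y = 11521/20 - y + 24*√5)
c(441, 196) - 1*181809 = (11521/20 - 1*441 + 24*√5) - 1*181809 = (11521/20 - 441 + 24*√5) - 181809 = (2701/20 + 24*√5) - 181809 = -3633479/20 + 24*√5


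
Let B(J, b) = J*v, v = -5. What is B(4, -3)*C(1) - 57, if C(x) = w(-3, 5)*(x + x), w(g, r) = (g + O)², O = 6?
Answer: -417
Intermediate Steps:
w(g, r) = (6 + g)² (w(g, r) = (g + 6)² = (6 + g)²)
B(J, b) = -5*J (B(J, b) = J*(-5) = -5*J)
C(x) = 18*x (C(x) = (6 - 3)²*(x + x) = 3²*(2*x) = 9*(2*x) = 18*x)
B(4, -3)*C(1) - 57 = (-5*4)*(18*1) - 57 = -20*18 - 57 = -360 - 57 = -417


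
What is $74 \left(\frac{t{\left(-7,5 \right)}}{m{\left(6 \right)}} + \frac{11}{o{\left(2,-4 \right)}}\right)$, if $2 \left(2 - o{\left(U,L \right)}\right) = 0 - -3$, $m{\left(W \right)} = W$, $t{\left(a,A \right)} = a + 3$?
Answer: $\frac{4736}{3} \approx 1578.7$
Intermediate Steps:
$t{\left(a,A \right)} = 3 + a$
$o{\left(U,L \right)} = \frac{1}{2}$ ($o{\left(U,L \right)} = 2 - \frac{0 - -3}{2} = 2 - \frac{0 + 3}{2} = 2 - \frac{3}{2} = \frac{1}{2}$)
$74 \left(\frac{t{\left(-7,5 \right)}}{m{\left(6 \right)}} + \frac{11}{o{\left(2,-4 \right)}}\right) = 74 \left(\frac{3 - 7}{6} + 11 \frac{1}{\frac{1}{2}}\right) = 74 \left(\left(-4\right) \frac{1}{6} + 11 \cdot 2\right) = 74 \left(- \frac{2}{3} + 22\right) = 74 \cdot \frac{64}{3} = \frac{4736}{3}$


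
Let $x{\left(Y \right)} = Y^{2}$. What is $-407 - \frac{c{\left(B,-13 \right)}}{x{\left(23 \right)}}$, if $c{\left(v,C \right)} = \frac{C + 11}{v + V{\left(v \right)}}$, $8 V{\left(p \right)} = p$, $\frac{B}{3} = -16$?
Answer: $- \frac{5813182}{14283} \approx -407.0$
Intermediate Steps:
$B = -48$ ($B = 3 \left(-16\right) = -48$)
$V{\left(p \right)} = \frac{p}{8}$
$c{\left(v,C \right)} = \frac{8 \left(11 + C\right)}{9 v}$ ($c{\left(v,C \right)} = \frac{C + 11}{v + \frac{v}{8}} = \frac{11 + C}{\frac{9}{8} v} = \left(11 + C\right) \frac{8}{9 v} = \frac{8 \left(11 + C\right)}{9 v}$)
$-407 - \frac{c{\left(B,-13 \right)}}{x{\left(23 \right)}} = -407 - \frac{\frac{8}{9} \frac{1}{-48} \left(11 - 13\right)}{23^{2}} = -407 - \frac{\frac{8}{9} \left(- \frac{1}{48}\right) \left(-2\right)}{529} = -407 - \frac{1}{27} \cdot \frac{1}{529} = -407 - \frac{1}{14283} = - \frac{5813182}{14283}$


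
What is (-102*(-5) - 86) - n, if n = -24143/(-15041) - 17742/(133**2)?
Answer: 112649337471/266060249 ≈ 423.40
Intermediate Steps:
n = 160208105/266060249 (n = -24143*(-1/15041) - 17742/17689 = 24143/15041 - 17742*1/17689 = 24143/15041 - 17742/17689 = 160208105/266060249 ≈ 0.60215)
(-102*(-5) - 86) - n = (-102*(-5) - 86) - 1*160208105/266060249 = (510 - 86) - 160208105/266060249 = 424 - 160208105/266060249 = 112649337471/266060249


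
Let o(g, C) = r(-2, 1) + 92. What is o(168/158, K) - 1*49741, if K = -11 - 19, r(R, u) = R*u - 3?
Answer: -49654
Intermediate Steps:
r(R, u) = -3 + R*u
K = -30
o(g, C) = 87 (o(g, C) = (-3 - 2*1) + 92 = (-3 - 2) + 92 = -5 + 92 = 87)
o(168/158, K) - 1*49741 = 87 - 1*49741 = 87 - 49741 = -49654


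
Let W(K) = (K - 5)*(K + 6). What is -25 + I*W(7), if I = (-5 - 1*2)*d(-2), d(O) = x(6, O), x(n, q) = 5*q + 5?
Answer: 885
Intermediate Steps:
x(n, q) = 5 + 5*q
d(O) = 5 + 5*O
W(K) = (-5 + K)*(6 + K)
I = 35 (I = (-5 - 1*2)*(5 + 5*(-2)) = (-5 - 2)*(5 - 10) = -7*(-5) = 35)
-25 + I*W(7) = -25 + 35*(-30 + 7 + 7²) = -25 + 35*(-30 + 7 + 49) = -25 + 35*26 = -25 + 910 = 885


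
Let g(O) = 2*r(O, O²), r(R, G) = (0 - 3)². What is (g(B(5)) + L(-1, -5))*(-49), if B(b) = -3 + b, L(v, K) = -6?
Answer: -588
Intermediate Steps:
r(R, G) = 9 (r(R, G) = (-3)² = 9)
g(O) = 18 (g(O) = 2*9 = 18)
(g(B(5)) + L(-1, -5))*(-49) = (18 - 6)*(-49) = 12*(-49) = -588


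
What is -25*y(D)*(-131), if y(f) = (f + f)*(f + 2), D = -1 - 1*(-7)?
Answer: 314400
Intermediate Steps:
D = 6 (D = -1 + 7 = 6)
y(f) = 2*f*(2 + f) (y(f) = (2*f)*(2 + f) = 2*f*(2 + f))
-25*y(D)*(-131) = -50*6*(2 + 6)*(-131) = -50*6*8*(-131) = -25*96*(-131) = -2400*(-131) = 314400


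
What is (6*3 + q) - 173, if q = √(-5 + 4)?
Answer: -155 + I ≈ -155.0 + 1.0*I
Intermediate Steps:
q = I (q = √(-1) = I ≈ 1.0*I)
(6*3 + q) - 173 = (6*3 + I) - 173 = (18 + I) - 173 = -155 + I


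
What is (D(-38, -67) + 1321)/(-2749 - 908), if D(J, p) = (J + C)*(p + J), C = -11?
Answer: -122/69 ≈ -1.7681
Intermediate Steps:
D(J, p) = (-11 + J)*(J + p) (D(J, p) = (J - 11)*(p + J) = (-11 + J)*(J + p))
(D(-38, -67) + 1321)/(-2749 - 908) = (((-38)² - 11*(-38) - 11*(-67) - 38*(-67)) + 1321)/(-2749 - 908) = ((1444 + 418 + 737 + 2546) + 1321)/(-3657) = (5145 + 1321)*(-1/3657) = 6466*(-1/3657) = -122/69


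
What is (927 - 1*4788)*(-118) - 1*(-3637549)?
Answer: 4093147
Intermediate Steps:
(927 - 1*4788)*(-118) - 1*(-3637549) = (927 - 4788)*(-118) + 3637549 = -3861*(-118) + 3637549 = 455598 + 3637549 = 4093147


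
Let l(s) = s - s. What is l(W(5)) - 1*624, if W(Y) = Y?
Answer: -624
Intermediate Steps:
l(s) = 0
l(W(5)) - 1*624 = 0 - 1*624 = 0 - 624 = -624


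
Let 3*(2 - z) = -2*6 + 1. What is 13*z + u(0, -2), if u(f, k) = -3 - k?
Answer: 218/3 ≈ 72.667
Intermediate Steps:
z = 17/3 (z = 2 - (-2*6 + 1)/3 = 2 - (-12 + 1)/3 = 2 - ⅓*(-11) = 2 + 11/3 = 17/3 ≈ 5.6667)
13*z + u(0, -2) = 13*(17/3) + (-3 - 1*(-2)) = 221/3 + (-3 + 2) = 221/3 - 1 = 218/3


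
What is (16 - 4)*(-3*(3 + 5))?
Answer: -288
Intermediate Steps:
(16 - 4)*(-3*(3 + 5)) = 12*(-3*8) = 12*(-24) = -288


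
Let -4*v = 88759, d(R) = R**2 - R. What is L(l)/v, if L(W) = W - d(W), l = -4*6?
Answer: 2496/88759 ≈ 0.028121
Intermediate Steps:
v = -88759/4 (v = -1/4*88759 = -88759/4 ≈ -22190.)
l = -24
L(W) = W - W*(-1 + W)
L(l)/v = (-24*(2 - 1*(-24)))/(-88759/4) = -24*(2 + 24)*(-4/88759) = -24*26*(-4/88759) = -624*(-4/88759) = 2496/88759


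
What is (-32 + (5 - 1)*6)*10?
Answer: -80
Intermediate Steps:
(-32 + (5 - 1)*6)*10 = (-32 + 4*6)*10 = (-32 + 24)*10 = -8*10 = -80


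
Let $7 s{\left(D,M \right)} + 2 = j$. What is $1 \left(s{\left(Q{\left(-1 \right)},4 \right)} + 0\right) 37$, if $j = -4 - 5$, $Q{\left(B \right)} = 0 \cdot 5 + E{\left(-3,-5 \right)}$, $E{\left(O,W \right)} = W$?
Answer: $- \frac{407}{7} \approx -58.143$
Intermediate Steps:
$Q{\left(B \right)} = -5$ ($Q{\left(B \right)} = 0 \cdot 5 - 5 = 0 - 5 = -5$)
$j = -9$
$s{\left(D,M \right)} = - \frac{11}{7}$ ($s{\left(D,M \right)} = - \frac{2}{7} + \frac{1}{7} \left(-9\right) = - \frac{2}{7} - \frac{9}{7} = - \frac{11}{7}$)
$1 \left(s{\left(Q{\left(-1 \right)},4 \right)} + 0\right) 37 = 1 \left(- \frac{11}{7} + 0\right) 37 = 1 \left(- \frac{11}{7}\right) 37 = \left(- \frac{11}{7}\right) 37 = - \frac{407}{7}$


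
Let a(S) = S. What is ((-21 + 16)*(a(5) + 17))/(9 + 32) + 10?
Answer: 300/41 ≈ 7.3171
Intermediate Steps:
((-21 + 16)*(a(5) + 17))/(9 + 32) + 10 = ((-21 + 16)*(5 + 17))/(9 + 32) + 10 = (-5*22)/41 + 10 = (1/41)*(-110) + 10 = -110/41 + 10 = 300/41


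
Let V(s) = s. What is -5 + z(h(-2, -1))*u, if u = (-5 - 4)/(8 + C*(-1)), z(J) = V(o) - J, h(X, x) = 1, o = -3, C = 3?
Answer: 11/5 ≈ 2.2000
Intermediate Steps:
z(J) = -3 - J
u = -9/5 (u = (-5 - 4)/(8 + 3*(-1)) = -9/(8 - 3) = -9/5 ≈ -1.8000)
-5 + z(h(-2, -1))*u = -5 + (-3 - 1*1)*(-9/5) = -5 + (-3 - 1)*(-9/5) = -5 - 4*(-9/5) = -5 + 36/5 = 11/5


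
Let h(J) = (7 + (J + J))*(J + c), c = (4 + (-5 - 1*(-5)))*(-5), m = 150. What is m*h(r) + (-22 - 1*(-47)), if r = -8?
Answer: 37825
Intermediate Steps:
c = -20 (c = (4 + (-5 + 5))*(-5) = (4 + 0)*(-5) = 4*(-5) = -20)
h(J) = (-20 + J)*(7 + 2*J) (h(J) = (7 + (J + J))*(J - 20) = (7 + 2*J)*(-20 + J) = (-20 + J)*(7 + 2*J))
m*h(r) + (-22 - 1*(-47)) = 150*(-140 - 33*(-8) + 2*(-8)²) + (-22 - 1*(-47)) = 150*(-140 + 264 + 2*64) + (-22 + 47) = 150*(-140 + 264 + 128) + 25 = 150*252 + 25 = 37800 + 25 = 37825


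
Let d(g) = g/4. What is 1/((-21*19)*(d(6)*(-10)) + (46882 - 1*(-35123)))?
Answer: 1/87990 ≈ 1.1365e-5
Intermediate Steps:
d(g) = g/4 (d(g) = g*(1/4) = g/4)
1/((-21*19)*(d(6)*(-10)) + (46882 - 1*(-35123))) = 1/((-21*19)*(((1/4)*6)*(-10)) + (46882 - 1*(-35123))) = 1/(-1197*(-10)/2 + (46882 + 35123)) = 1/(-399*(-15) + 82005) = 1/(5985 + 82005) = 1/87990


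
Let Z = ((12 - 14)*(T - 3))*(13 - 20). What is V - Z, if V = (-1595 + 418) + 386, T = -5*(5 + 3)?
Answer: -189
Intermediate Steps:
T = -40 (T = -5*8 = -40)
V = -791 (V = -1177 + 386 = -791)
Z = -602 (Z = ((12 - 14)*(-40 - 3))*(13 - 20) = -2*(-43)*(-7) = 86*(-7) = -602)
V - Z = -791 - 1*(-602) = -791 + 602 = -189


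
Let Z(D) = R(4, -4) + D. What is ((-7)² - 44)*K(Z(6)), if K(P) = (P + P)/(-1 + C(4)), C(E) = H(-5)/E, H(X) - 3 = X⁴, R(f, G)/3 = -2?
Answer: 0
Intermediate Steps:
R(f, G) = -6 (R(f, G) = 3*(-2) = -6)
H(X) = 3 + X⁴
Z(D) = -6 + D
C(E) = 628/E (C(E) = (3 + (-5)⁴)/E = (3 + 625)/E = 628/E)
K(P) = P/78 (K(P) = (P + P)/(-1 + 628/4) = (2*P)/(-1 + 628*(¼)) = (2*P)/(-1 + 157) = (2*P)/156 = (2*P)*(1/156) = P/78)
((-7)² - 44)*K(Z(6)) = ((-7)² - 44)*((-6 + 6)/78) = (49 - 44)*((1/78)*0) = 5*0 = 0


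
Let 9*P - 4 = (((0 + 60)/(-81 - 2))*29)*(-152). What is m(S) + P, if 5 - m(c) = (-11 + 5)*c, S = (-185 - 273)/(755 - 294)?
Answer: 121747411/344367 ≈ 353.54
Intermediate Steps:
S = -458/461 ≈ -0.99349
P = 264812/747 (P = 4/9 + ((((0 + 60)/(-81 - 2))*29)*(-152))/9 = 4/9 + (((60/(-83))*29)*(-152))/9 = 4/9 + (((60*(-1/83))*29)*(-152))/9 = 4/9 + (-60/83*29*(-152))/9 = 4/9 + (-1740/83*(-152))/9 = 4/9 + (⅑)*(264480/83) = 4/9 + 88160/249 = 264812/747 ≈ 354.50)
m(c) = 5 + 6*c (m(c) = 5 - (-11 + 5)*c = 5 - (-6)*c = 5 + 6*c)
m(S) + P = (5 + 6*(-458/461)) + 264812/747 = (5 - 2748/461) + 264812/747 = -443/461 + 264812/747 = 121747411/344367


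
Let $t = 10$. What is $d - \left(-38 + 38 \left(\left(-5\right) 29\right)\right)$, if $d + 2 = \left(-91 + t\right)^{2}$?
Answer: $12107$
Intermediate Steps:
$d = 6559$ ($d = -2 + \left(-91 + 10\right)^{2} = -2 + \left(-81\right)^{2} = -2 + 6561 = 6559$)
$d - \left(-38 + 38 \left(\left(-5\right) 29\right)\right) = 6559 - \left(-38 + 38 \left(\left(-5\right) 29\right)\right) = 6559 - \left(-38 + 38 \left(-145\right)\right) = 6559 - \left(-38 - 5510\right) = 6559 - -5548 = 6559 + 5548 = 12107$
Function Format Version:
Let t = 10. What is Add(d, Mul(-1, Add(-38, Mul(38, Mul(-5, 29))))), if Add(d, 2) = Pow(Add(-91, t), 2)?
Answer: 12107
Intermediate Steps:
d = 6559 (d = Add(-2, Pow(Add(-91, 10), 2)) = Add(-2, Pow(-81, 2)) = Add(-2, 6561) = 6559)
Add(d, Mul(-1, Add(-38, Mul(38, Mul(-5, 29))))) = Add(6559, Mul(-1, Add(-38, Mul(38, Mul(-5, 29))))) = Add(6559, Mul(-1, Add(-38, Mul(38, -145)))) = Add(6559, Mul(-1, Add(-38, -5510))) = Add(6559, Mul(-1, -5548)) = Add(6559, 5548) = 12107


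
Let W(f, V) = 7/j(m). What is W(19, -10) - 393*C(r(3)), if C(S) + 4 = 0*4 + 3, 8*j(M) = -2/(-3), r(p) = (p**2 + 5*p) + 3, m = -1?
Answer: 477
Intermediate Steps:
r(p) = 3 + p**2 + 5*p
j(M) = 1/12 (j(M) = (-2/(-3))/8 = (-2*(-1/3))/8 = (1/8)*(2/3) = 1/12)
W(f, V) = 84 (W(f, V) = 7/(1/12) = 7*12 = 84)
C(S) = -1 (C(S) = -4 + (0*4 + 3) = -4 + (0 + 3) = -4 + 3 = -1)
W(19, -10) - 393*C(r(3)) = 84 - 393*(-1) = 84 + 393 = 477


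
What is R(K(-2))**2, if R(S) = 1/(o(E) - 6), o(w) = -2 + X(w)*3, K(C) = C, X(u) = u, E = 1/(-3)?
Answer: 1/81 ≈ 0.012346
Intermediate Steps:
E = -1/3 ≈ -0.33333
o(w) = -2 + 3*w (o(w) = -2 + w*3 = -2 + 3*w)
R(S) = -1/9 (R(S) = 1/((-2 + 3*(-1/3)) - 6) = 1/((-2 - 1) - 6) = 1/(-3 - 6) = 1/(-9) = -1/9)
R(K(-2))**2 = (-1/9)**2 = 1/81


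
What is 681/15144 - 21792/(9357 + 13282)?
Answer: -104866963/114281672 ≈ -0.91762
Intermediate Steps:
681/15144 - 21792/(9357 + 13282) = 681*(1/15144) - 21792/22639 = 227/5048 - 21792*1/22639 = 227/5048 - 21792/22639 = -104866963/114281672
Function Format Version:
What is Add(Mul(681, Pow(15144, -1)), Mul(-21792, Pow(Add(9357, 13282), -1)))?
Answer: Rational(-104866963, 114281672) ≈ -0.91762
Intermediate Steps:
Add(Mul(681, Pow(15144, -1)), Mul(-21792, Pow(Add(9357, 13282), -1))) = Add(Mul(681, Rational(1, 15144)), Mul(-21792, Pow(22639, -1))) = Add(Rational(227, 5048), Mul(-21792, Rational(1, 22639))) = Add(Rational(227, 5048), Rational(-21792, 22639)) = Rational(-104866963, 114281672)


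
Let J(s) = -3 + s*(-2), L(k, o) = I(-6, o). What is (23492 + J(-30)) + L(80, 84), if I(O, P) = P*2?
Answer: 23717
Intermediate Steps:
I(O, P) = 2*P
L(k, o) = 2*o
J(s) = -3 - 2*s
(23492 + J(-30)) + L(80, 84) = (23492 + (-3 - 2*(-30))) + 2*84 = (23492 + (-3 + 60)) + 168 = (23492 + 57) + 168 = 23549 + 168 = 23717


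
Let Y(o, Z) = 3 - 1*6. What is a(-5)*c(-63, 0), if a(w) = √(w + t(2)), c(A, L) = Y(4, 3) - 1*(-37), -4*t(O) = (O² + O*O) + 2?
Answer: 17*I*√30 ≈ 93.113*I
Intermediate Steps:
Y(o, Z) = -3 (Y(o, Z) = 3 - 6 = -3)
t(O) = -½ - O²/2 (t(O) = -((O² + O*O) + 2)/4 = -((O² + O²) + 2)/4 = -(2*O² + 2)/4 = -(2 + 2*O²)/4 = -½ - O²/2)
c(A, L) = 34 (c(A, L) = -3 - 1*(-37) = -3 + 37 = 34)
a(w) = √(-5/2 + w) (a(w) = √(w + (-½ - ½*2²)) = √(w + (-½ - ½*4)) = √(w + (-½ - 2)) = √(w - 5/2) = √(-5/2 + w))
a(-5)*c(-63, 0) = (√(-10 + 4*(-5))/2)*34 = (√(-10 - 20)/2)*34 = (√(-30)/2)*34 = ((I*√30)/2)*34 = (I*√30/2)*34 = 17*I*√30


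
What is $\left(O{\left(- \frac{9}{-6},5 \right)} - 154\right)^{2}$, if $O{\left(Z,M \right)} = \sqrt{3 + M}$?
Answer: $23724 - 616 \sqrt{2} \approx 22853.0$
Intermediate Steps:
$\left(O{\left(- \frac{9}{-6},5 \right)} - 154\right)^{2} = \left(\sqrt{3 + 5} - 154\right)^{2} = \left(\sqrt{8} - 154\right)^{2} = \left(2 \sqrt{2} - 154\right)^{2} = \left(-154 + 2 \sqrt{2}\right)^{2}$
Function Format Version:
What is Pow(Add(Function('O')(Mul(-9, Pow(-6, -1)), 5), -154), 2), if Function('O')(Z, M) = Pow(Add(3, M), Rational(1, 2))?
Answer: Add(23724, Mul(-616, Pow(2, Rational(1, 2)))) ≈ 22853.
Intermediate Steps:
Pow(Add(Function('O')(Mul(-9, Pow(-6, -1)), 5), -154), 2) = Pow(Add(Pow(Add(3, 5), Rational(1, 2)), -154), 2) = Pow(Add(Pow(8, Rational(1, 2)), -154), 2) = Pow(Add(Mul(2, Pow(2, Rational(1, 2))), -154), 2) = Pow(Add(-154, Mul(2, Pow(2, Rational(1, 2)))), 2)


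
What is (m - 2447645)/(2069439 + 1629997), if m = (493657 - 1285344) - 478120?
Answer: -929363/924859 ≈ -1.0049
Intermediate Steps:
m = -1269807 (m = -791687 - 478120 = -1269807)
(m - 2447645)/(2069439 + 1629997) = (-1269807 - 2447645)/(2069439 + 1629997) = -3717452/3699436 = -3717452*1/3699436 = -929363/924859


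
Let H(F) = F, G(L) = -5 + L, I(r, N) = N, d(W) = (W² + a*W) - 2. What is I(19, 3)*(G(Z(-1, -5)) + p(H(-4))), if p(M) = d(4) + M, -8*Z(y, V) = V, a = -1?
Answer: 39/8 ≈ 4.8750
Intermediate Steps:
Z(y, V) = -V/8
d(W) = -2 + W² - W (d(W) = (W² - W) - 2 = -2 + W² - W)
p(M) = 10 + M (p(M) = (-2 + 4² - 1*4) + M = (-2 + 16 - 4) + M = 10 + M)
I(19, 3)*(G(Z(-1, -5)) + p(H(-4))) = 3*((-5 - ⅛*(-5)) + (10 - 4)) = 3*((-5 + 5/8) + 6) = 3*(-35/8 + 6) = 3*(13/8) = 39/8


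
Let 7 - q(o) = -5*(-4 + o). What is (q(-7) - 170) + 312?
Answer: 94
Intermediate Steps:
q(o) = -13 + 5*o (q(o) = 7 - (-5)*(-4 + o) = 7 - (20 - 5*o) = 7 + (-20 + 5*o) = -13 + 5*o)
(q(-7) - 170) + 312 = ((-13 + 5*(-7)) - 170) + 312 = ((-13 - 35) - 170) + 312 = (-48 - 170) + 312 = -218 + 312 = 94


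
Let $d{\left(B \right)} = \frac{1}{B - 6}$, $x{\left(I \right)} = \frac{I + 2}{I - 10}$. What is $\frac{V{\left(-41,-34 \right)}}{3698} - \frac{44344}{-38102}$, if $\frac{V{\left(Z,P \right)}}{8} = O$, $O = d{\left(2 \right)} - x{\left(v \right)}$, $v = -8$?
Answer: $\frac{122854727}{105675897} \approx 1.1626$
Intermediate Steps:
$x{\left(I \right)} = \frac{2 + I}{-10 + I}$
$d{\left(B \right)} = \frac{1}{-6 + B}$
$O = - \frac{7}{12}$ ($O = \frac{1}{-6 + 2} - \frac{2 - 8}{-10 - 8} = \frac{1}{-4} - \frac{1}{-18} \left(-6\right) = - \frac{1}{4} - \left(- \frac{1}{18}\right) \left(-6\right) = - \frac{1}{4} - \frac{1}{3} = - \frac{7}{12} \approx -0.58333$)
$V{\left(Z,P \right)} = - \frac{14}{3}$ ($V{\left(Z,P \right)} = 8 \left(- \frac{7}{12}\right) = - \frac{14}{3}$)
$\frac{V{\left(-41,-34 \right)}}{3698} - \frac{44344}{-38102} = - \frac{14}{3 \cdot 3698} - \frac{44344}{-38102} = \left(- \frac{14}{3}\right) \frac{1}{3698} - - \frac{22172}{19051} = - \frac{7}{5547} + \frac{22172}{19051} = \frac{122854727}{105675897}$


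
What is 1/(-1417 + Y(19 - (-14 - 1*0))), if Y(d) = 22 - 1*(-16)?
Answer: -1/1379 ≈ -0.00072516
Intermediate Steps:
Y(d) = 38 (Y(d) = 22 + 16 = 38)
1/(-1417 + Y(19 - (-14 - 1*0))) = 1/(-1417 + 38) = 1/(-1379) = -1/1379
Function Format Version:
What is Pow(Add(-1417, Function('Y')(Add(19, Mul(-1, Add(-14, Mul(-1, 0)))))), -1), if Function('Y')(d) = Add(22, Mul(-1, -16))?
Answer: Rational(-1, 1379) ≈ -0.00072516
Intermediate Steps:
Function('Y')(d) = 38 (Function('Y')(d) = Add(22, 16) = 38)
Pow(Add(-1417, Function('Y')(Add(19, Mul(-1, Add(-14, Mul(-1, 0)))))), -1) = Pow(Add(-1417, 38), -1) = Pow(-1379, -1) = Rational(-1, 1379)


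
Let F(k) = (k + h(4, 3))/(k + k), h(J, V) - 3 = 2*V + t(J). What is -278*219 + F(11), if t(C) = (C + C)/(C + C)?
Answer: -1339383/22 ≈ -60881.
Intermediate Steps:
t(C) = 1 (t(C) = (2*C)/((2*C)) = (2*C)*(1/(2*C)) = 1)
h(J, V) = 4 + 2*V (h(J, V) = 3 + (2*V + 1) = 3 + (1 + 2*V) = 4 + 2*V)
F(k) = (10 + k)/(2*k) (F(k) = (k + (4 + 2*3))/(k + k) = (k + (4 + 6))/((2*k)) = (k + 10)*(1/(2*k)) = (10 + k)*(1/(2*k)) = (10 + k)/(2*k))
-278*219 + F(11) = -278*219 + (½)*(10 + 11)/11 = -60882 + (½)*(1/11)*21 = -60882 + 21/22 = -1339383/22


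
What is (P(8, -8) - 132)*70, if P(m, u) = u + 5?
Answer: -9450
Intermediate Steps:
P(m, u) = 5 + u
(P(8, -8) - 132)*70 = ((5 - 8) - 132)*70 = (-3 - 132)*70 = -135*70 = -9450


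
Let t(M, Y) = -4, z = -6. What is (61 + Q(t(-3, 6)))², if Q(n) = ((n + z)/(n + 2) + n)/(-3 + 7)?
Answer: 60025/16 ≈ 3751.6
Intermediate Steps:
Q(n) = n/4 + (-6 + n)/(4*(2 + n)) (Q(n) = ((n - 6)/(n + 2) + n)/(-3 + 7) = ((-6 + n)/(2 + n) + n)/4 = ((-6 + n)/(2 + n) + n)*(¼) = (n + (-6 + n)/(2 + n))*(¼) = n/4 + (-6 + n)/(4*(2 + n)))
(61 + Q(t(-3, 6)))² = (61 + (-6 + (-4)² + 3*(-4))/(4*(2 - 4)))² = (61 + (¼)*(-6 + 16 - 12)/(-2))² = (61 + (¼)*(-½)*(-2))² = (61 + ¼)² = (245/4)² = 60025/16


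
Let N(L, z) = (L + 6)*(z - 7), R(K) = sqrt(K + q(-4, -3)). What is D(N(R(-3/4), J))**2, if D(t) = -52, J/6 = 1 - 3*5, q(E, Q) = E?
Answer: 2704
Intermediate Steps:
R(K) = sqrt(-4 + K) (R(K) = sqrt(K - 4) = sqrt(-4 + K))
J = -84 (J = 6*(1 - 3*5) = 6*(1 - 15) = 6*(-14) = -84)
N(L, z) = (-7 + z)*(6 + L) (N(L, z) = (6 + L)*(-7 + z) = (-7 + z)*(6 + L))
D(N(R(-3/4), J))**2 = (-52)**2 = 2704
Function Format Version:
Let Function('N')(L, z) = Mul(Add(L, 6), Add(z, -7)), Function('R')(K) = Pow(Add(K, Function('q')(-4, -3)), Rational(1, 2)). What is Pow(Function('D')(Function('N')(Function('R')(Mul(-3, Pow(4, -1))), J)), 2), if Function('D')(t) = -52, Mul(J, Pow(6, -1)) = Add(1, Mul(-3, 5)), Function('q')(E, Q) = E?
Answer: 2704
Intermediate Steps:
Function('R')(K) = Pow(Add(-4, K), Rational(1, 2)) (Function('R')(K) = Pow(Add(K, -4), Rational(1, 2)) = Pow(Add(-4, K), Rational(1, 2)))
J = -84 (J = Mul(6, Add(1, Mul(-3, 5))) = Mul(6, Add(1, -15)) = Mul(6, -14) = -84)
Function('N')(L, z) = Mul(Add(-7, z), Add(6, L)) (Function('N')(L, z) = Mul(Add(6, L), Add(-7, z)) = Mul(Add(-7, z), Add(6, L)))
Pow(Function('D')(Function('N')(Function('R')(Mul(-3, Pow(4, -1))), J)), 2) = Pow(-52, 2) = 2704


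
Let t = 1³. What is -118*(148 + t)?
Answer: -17582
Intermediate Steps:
t = 1
-118*(148 + t) = -118*(148 + 1) = -118*149 = -17582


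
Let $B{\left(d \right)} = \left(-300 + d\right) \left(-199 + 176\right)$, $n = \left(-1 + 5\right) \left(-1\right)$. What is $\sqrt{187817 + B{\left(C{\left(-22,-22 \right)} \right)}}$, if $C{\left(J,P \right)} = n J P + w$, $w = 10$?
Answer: $\sqrt{239015} \approx 488.89$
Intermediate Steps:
$n = -4$ ($n = 4 \left(-1\right) = -4$)
$C{\left(J,P \right)} = 10 - 4 J P$ ($C{\left(J,P \right)} = - 4 J P + 10 = 10 - 4 J P$)
$B{\left(d \right)} = 6900 - 23 d$ ($B{\left(d \right)} = \left(-300 + d\right) \left(-23\right) = 6900 - 23 d$)
$\sqrt{187817 + B{\left(C{\left(-22,-22 \right)} \right)}} = \sqrt{187817 - \left(-6900 + 23 \left(10 - \left(-88\right) \left(-22\right)\right)\right)} = \sqrt{187817 - \left(-6900 + 23 \left(10 - 1936\right)\right)} = \sqrt{187817 + \left(6900 - -44298\right)} = \sqrt{187817 + \left(6900 + 44298\right)} = \sqrt{187817 + 51198} = \sqrt{239015}$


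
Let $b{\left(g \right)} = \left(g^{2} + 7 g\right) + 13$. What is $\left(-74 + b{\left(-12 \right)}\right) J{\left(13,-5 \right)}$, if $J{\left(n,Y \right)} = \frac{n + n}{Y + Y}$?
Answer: $\frac{13}{5} \approx 2.6$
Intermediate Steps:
$J{\left(n,Y \right)} = \frac{n}{Y}$ ($J{\left(n,Y \right)} = \frac{2 n}{2 Y} = 2 n \frac{1}{2 Y} = \frac{n}{Y}$)
$b{\left(g \right)} = 13 + g^{2} + 7 g$
$\left(-74 + b{\left(-12 \right)}\right) J{\left(13,-5 \right)} = \left(-74 + \left(13 + \left(-12\right)^{2} + 7 \left(-12\right)\right)\right) \frac{13}{-5} = \left(-74 + \left(13 + 144 - 84\right)\right) 13 \left(- \frac{1}{5}\right) = \left(-74 + 73\right) \left(- \frac{13}{5}\right) = \left(-1\right) \left(- \frac{13}{5}\right) = \frac{13}{5}$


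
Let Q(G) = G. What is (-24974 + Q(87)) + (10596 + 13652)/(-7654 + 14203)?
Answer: -162960715/6549 ≈ -24883.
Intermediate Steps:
(-24974 + Q(87)) + (10596 + 13652)/(-7654 + 14203) = (-24974 + 87) + (10596 + 13652)/(-7654 + 14203) = -24887 + 24248/6549 = -162960715/6549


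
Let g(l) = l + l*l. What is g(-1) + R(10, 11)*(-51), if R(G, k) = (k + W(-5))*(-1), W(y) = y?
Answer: 306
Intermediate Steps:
g(l) = l + l**2
R(G, k) = 5 - k (R(G, k) = (k - 5)*(-1) = (-5 + k)*(-1) = 5 - k)
g(-1) + R(10, 11)*(-51) = -(1 - 1) + (5 - 1*11)*(-51) = -1*0 + (5 - 11)*(-51) = 0 - 6*(-51) = 0 + 306 = 306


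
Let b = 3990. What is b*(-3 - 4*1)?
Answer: -27930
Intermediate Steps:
b*(-3 - 4*1) = 3990*(-3 - 4*1) = 3990*(-3 - 4) = 3990*(-7) = -27930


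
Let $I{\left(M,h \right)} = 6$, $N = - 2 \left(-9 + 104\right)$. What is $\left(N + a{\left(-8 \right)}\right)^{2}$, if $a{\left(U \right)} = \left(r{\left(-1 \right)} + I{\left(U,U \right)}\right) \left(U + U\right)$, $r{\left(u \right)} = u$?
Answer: $72900$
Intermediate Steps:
$N = -190$ ($N = \left(-2\right) 95 = -190$)
$a{\left(U \right)} = 10 U$ ($a{\left(U \right)} = \left(-1 + 6\right) \left(U + U\right) = 5 \cdot 2 U = 10 U$)
$\left(N + a{\left(-8 \right)}\right)^{2} = \left(-190 + 10 \left(-8\right)\right)^{2} = \left(-190 - 80\right)^{2} = \left(-270\right)^{2} = 72900$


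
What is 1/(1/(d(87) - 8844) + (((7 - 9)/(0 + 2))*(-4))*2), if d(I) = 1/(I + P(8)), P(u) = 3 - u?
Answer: 725207/5801574 ≈ 0.12500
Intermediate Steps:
d(I) = 1/(-5 + I) (d(I) = 1/(I + (3 - 1*8)) = 1/(I + (3 - 8)) = 1/(I - 5) = 1/(-5 + I))
1/(1/(d(87) - 8844) + (((7 - 9)/(0 + 2))*(-4))*2) = 1/(1/(1/(-5 + 87) - 8844) + (((7 - 9)/(0 + 2))*(-4))*2) = 1/(1/(1/82 - 8844) + (-2/2*(-4))*2) = 1/(1/(1/82 - 8844) + (-2*½*(-4))*2) = 1/(1/(-725207/82) - 1*(-4)*2) = 1/(-82/725207 + 4*2) = 1/(-82/725207 + 8) = 1/(5801574/725207) = 725207/5801574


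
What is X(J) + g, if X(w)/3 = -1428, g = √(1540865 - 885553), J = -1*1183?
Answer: -4284 + 4*√40957 ≈ -3474.5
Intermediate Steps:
J = -1183
g = 4*√40957 (g = √655312 = 4*√40957 ≈ 809.51)
X(w) = -4284 (X(w) = 3*(-1428) = -4284)
X(J) + g = -4284 + 4*√40957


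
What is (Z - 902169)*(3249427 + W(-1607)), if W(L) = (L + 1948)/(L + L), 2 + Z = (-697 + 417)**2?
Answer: -8603182624797527/3214 ≈ -2.6768e+12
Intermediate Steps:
Z = 78398 (Z = -2 + (-697 + 417)**2 = -2 + (-280)**2 = -2 + 78400 = 78398)
W(L) = (1948 + L)/(2*L) (W(L) = (1948 + L)/((2*L)) = (1948 + L)*(1/(2*L)) = (1948 + L)/(2*L))
(Z - 902169)*(3249427 + W(-1607)) = (78398 - 902169)*(3249427 + (1/2)*(1948 - 1607)/(-1607)) = -823771*(3249427 + (1/2)*(-1/1607)*341) = -823771*(3249427 - 341/3214) = -823771*10443658037/3214 = -8603182624797527/3214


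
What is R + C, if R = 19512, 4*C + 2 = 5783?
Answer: 83829/4 ≈ 20957.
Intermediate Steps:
C = 5781/4 (C = -½ + (¼)*5783 = -½ + 5783/4 = 5781/4 ≈ 1445.3)
R + C = 19512 + 5781/4 = 83829/4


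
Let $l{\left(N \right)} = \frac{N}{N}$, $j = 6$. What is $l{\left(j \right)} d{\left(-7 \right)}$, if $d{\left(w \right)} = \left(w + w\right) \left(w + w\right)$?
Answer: $196$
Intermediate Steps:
$d{\left(w \right)} = 4 w^{2}$ ($d{\left(w \right)} = 2 w 2 w = 4 w^{2}$)
$l{\left(N \right)} = 1$
$l{\left(j \right)} d{\left(-7 \right)} = 1 \cdot 4 \left(-7\right)^{2} = 1 \cdot 4 \cdot 49 = 1 \cdot 196 = 196$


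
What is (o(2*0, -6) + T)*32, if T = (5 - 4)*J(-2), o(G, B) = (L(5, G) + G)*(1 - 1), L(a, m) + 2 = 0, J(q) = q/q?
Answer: 32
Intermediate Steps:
J(q) = 1
L(a, m) = -2 (L(a, m) = -2 + 0 = -2)
o(G, B) = 0 (o(G, B) = (-2 + G)*(1 - 1) = (-2 + G)*0 = 0)
T = 1 (T = (5 - 4)*1 = 1*1 = 1)
(o(2*0, -6) + T)*32 = (0 + 1)*32 = 1*32 = 32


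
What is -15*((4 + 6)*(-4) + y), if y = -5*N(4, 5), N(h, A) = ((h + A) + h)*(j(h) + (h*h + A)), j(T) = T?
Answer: 24975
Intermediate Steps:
N(h, A) = (A + 2*h)*(A + h + h**2) (N(h, A) = ((h + A) + h)*(h + (h*h + A)) = ((A + h) + h)*(h + (h**2 + A)) = (A + 2*h)*(h + (A + h**2)) = (A + 2*h)*(A + h + h**2))
y = -1625 (y = -5*(5**2 + 2*4**2 + 2*4**3 + 5*4**2 + 3*5*4) = -5*(25 + 2*16 + 2*64 + 5*16 + 60) = -5*(25 + 32 + 128 + 80 + 60) = -5*325 = -1625)
-15*((4 + 6)*(-4) + y) = -15*((4 + 6)*(-4) - 1625) = -15*(10*(-4) - 1625) = -15*(-40 - 1625) = -15*(-1665) = 24975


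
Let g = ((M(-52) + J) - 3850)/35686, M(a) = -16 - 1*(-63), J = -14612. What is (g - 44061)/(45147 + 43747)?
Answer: -1572379261/3172271284 ≈ -0.49566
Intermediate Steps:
M(a) = 47 (M(a) = -16 + 63 = 47)
g = -18415/35686 (g = ((47 - 14612) - 3850)/35686 = (-14565 - 3850)*(1/35686) = -18415*1/35686 = -18415/35686 ≈ -0.51603)
(g - 44061)/(45147 + 43747) = (-18415/35686 - 44061)/(45147 + 43747) = -1572379261/35686/88894 = -1572379261/35686*1/88894 = -1572379261/3172271284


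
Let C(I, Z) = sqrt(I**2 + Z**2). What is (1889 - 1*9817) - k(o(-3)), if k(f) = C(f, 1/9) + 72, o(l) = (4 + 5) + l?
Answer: -8000 - sqrt(2917)/9 ≈ -8006.0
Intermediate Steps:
o(l) = 9 + l
k(f) = 72 + sqrt(1/81 + f**2) (k(f) = sqrt(f**2 + (1/9)**2) + 72 = sqrt(f**2 + 1/81) + 72 = sqrt(1/81 + f**2) + 72 = 72 + sqrt(1/81 + f**2))
(1889 - 1*9817) - k(o(-3)) = (1889 - 1*9817) - (72 + sqrt(1 + 81*(9 - 3)**2)/9) = (1889 - 9817) - (72 + sqrt(1 + 81*6**2)/9) = -7928 - (72 + sqrt(1 + 81*36)/9) = -7928 - (72 + sqrt(1 + 2916)/9) = -7928 - (72 + sqrt(2917)/9) = -7928 + (-72 - sqrt(2917)/9) = -8000 - sqrt(2917)/9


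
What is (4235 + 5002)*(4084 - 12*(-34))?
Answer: 41492604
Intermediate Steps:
(4235 + 5002)*(4084 - 12*(-34)) = 9237*(4084 + 408) = 9237*4492 = 41492604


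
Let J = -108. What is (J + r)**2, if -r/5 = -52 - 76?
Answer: 283024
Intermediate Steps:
r = 640 (r = -5*(-52 - 76) = -5*(-128) = 640)
(J + r)**2 = (-108 + 640)**2 = 532**2 = 283024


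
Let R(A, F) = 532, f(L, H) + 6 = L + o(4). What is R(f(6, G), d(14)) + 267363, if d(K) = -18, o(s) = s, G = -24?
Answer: 267895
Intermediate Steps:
f(L, H) = -2 + L (f(L, H) = -6 + (L + 4) = -6 + (4 + L) = -2 + L)
R(f(6, G), d(14)) + 267363 = 532 + 267363 = 267895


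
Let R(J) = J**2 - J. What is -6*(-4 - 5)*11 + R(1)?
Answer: 594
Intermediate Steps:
-6*(-4 - 5)*11 + R(1) = -6*(-4 - 5)*11 + 1*(-1 + 1) = -6*(-9)*11 + 1*0 = 54*11 + 0 = 594 + 0 = 594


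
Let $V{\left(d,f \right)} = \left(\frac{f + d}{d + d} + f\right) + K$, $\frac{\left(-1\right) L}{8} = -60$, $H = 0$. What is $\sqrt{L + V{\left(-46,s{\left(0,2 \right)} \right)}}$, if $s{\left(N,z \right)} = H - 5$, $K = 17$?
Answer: $\frac{3 \sqrt{115805}}{46} \approx 22.194$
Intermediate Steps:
$L = 480$ ($L = \left(-8\right) \left(-60\right) = 480$)
$s{\left(N,z \right)} = -5$ ($s{\left(N,z \right)} = 0 - 5 = -5$)
$V{\left(d,f \right)} = 17 + f + \frac{d + f}{2 d}$ ($V{\left(d,f \right)} = \left(\frac{f + d}{d + d} + f\right) + 17 = \left(\frac{d + f}{2 d} + f\right) + 17 = \left(f + \frac{d + f}{2 d}\right) + 17 = 17 + f + \frac{d + f}{2 d}$)
$\sqrt{L + V{\left(-46,s{\left(0,2 \right)} \right)}} = \sqrt{480 + \left(\frac{35}{2} - 5 + \frac{1}{2} \left(-5\right) \frac{1}{-46}\right)} = \sqrt{480 + \left(\frac{35}{2} - 5 + \frac{1}{2} \left(-5\right) \left(- \frac{1}{46}\right)\right)} = \sqrt{480 + \left(\frac{35}{2} - 5 + \frac{5}{92}\right)} = \sqrt{480 + \frac{1155}{92}} = \sqrt{\frac{45315}{92}} = \frac{3 \sqrt{115805}}{46}$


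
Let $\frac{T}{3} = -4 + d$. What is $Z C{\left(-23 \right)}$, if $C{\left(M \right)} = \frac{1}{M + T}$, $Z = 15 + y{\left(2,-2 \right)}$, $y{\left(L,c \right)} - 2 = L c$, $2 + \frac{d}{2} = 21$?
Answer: $\frac{13}{79} \approx 0.16456$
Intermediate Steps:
$d = 38$ ($d = -4 + 2 \cdot 21 = -4 + 42 = 38$)
$y{\left(L,c \right)} = 2 + L c$
$Z = 13$ ($Z = 15 + \left(2 + 2 \left(-2\right)\right) = 15 + \left(2 - 4\right) = 15 - 2 = 13$)
$T = 102$ ($T = 3 \left(-4 + 38\right) = 3 \cdot 34 = 102$)
$C{\left(M \right)} = \frac{1}{102 + M}$ ($C{\left(M \right)} = \frac{1}{M + 102} = \frac{1}{102 + M}$)
$Z C{\left(-23 \right)} = \frac{13}{102 - 23} = \frac{13}{79}$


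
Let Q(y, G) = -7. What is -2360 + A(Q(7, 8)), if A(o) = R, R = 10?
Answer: -2350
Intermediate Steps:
A(o) = 10
-2360 + A(Q(7, 8)) = -2360 + 10 = -2350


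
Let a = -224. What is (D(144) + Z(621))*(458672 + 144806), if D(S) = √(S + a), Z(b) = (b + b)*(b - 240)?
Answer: 285566996556 + 2413912*I*√5 ≈ 2.8557e+11 + 5.3977e+6*I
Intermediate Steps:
Z(b) = 2*b*(-240 + b) (Z(b) = (2*b)*(-240 + b) = 2*b*(-240 + b))
D(S) = √(-224 + S) (D(S) = √(S - 224) = √(-224 + S))
(D(144) + Z(621))*(458672 + 144806) = (√(-224 + 144) + 2*621*(-240 + 621))*(458672 + 144806) = (√(-80) + 2*621*381)*603478 = (4*I*√5 + 473202)*603478 = (473202 + 4*I*√5)*603478 = 285566996556 + 2413912*I*√5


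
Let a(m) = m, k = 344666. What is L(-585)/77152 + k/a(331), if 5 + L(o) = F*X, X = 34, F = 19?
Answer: 26591883403/25537312 ≈ 1041.3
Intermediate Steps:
L(o) = 641 (L(o) = -5 + 19*34 = -5 + 646 = 641)
L(-585)/77152 + k/a(331) = 641/77152 + 344666/331 = 26591883403/25537312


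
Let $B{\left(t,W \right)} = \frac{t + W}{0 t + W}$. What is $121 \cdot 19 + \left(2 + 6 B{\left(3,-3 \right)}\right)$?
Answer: $2301$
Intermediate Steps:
$B{\left(t,W \right)} = \frac{W + t}{W}$ ($B{\left(t,W \right)} = \frac{W + t}{0 + W} = \frac{W + t}{W}$)
$121 \cdot 19 + \left(2 + 6 B{\left(3,-3 \right)}\right) = 121 \cdot 19 + \left(2 + 6 \frac{-3 + 3}{-3}\right) = 2299 + \left(2 + 6 \left(\left(- \frac{1}{3}\right) 0\right)\right) = 2299 + \left(2 + 6 \cdot 0\right) = 2299 + \left(2 + 0\right) = 2299 + 2 = 2301$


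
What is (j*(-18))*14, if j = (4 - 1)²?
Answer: -2268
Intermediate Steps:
j = 9 (j = 3² = 9)
(j*(-18))*14 = (9*(-18))*14 = -162*14 = -2268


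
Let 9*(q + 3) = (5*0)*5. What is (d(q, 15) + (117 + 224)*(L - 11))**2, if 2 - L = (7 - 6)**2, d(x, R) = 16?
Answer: 11519236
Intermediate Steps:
q = -3 (q = -3 + ((5*0)*5)/9 = -3 + (0*5)/9 = -3 + (1/9)*0 = -3 + 0 = -3)
L = 1 (L = 2 - (7 - 6)**2 = 2 - 1*1**2 = 2 - 1*1 = 2 - 1 = 1)
(d(q, 15) + (117 + 224)*(L - 11))**2 = (16 + (117 + 224)*(1 - 11))**2 = (16 + 341*(-10))**2 = (16 - 3410)**2 = (-3394)**2 = 11519236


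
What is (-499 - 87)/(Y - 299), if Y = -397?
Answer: 293/348 ≈ 0.84195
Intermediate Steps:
(-499 - 87)/(Y - 299) = (-499 - 87)/(-397 - 299) = -586/(-696) = -586*(-1/696) = 293/348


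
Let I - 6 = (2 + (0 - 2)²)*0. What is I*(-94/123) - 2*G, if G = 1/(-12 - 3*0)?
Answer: -1087/246 ≈ -4.4187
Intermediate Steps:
G = -1/12 (G = 1/(-12 + 0) = 1/(-12) = -1/12 ≈ -0.083333)
I = 6 (I = 6 + (2 + (0 - 2)²)*0 = 6 + (2 + (-2)²)*0 = 6 + (2 + 4)*0 = 6 + 6*0 = 6 + 0 = 6)
I*(-94/123) - 2*G = 6*(-94/123) - 2*(-1/12) = 6*(-94*1/123) + ⅙ = 6*(-94/123) + ⅙ = -188/41 + ⅙ = -1087/246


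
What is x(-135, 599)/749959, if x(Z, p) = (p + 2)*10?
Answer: 6010/749959 ≈ 0.0080138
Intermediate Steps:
x(Z, p) = 20 + 10*p (x(Z, p) = (2 + p)*10 = 20 + 10*p)
x(-135, 599)/749959 = (20 + 10*599)/749959 = (20 + 5990)*(1/749959) = 6010*(1/749959) = 6010/749959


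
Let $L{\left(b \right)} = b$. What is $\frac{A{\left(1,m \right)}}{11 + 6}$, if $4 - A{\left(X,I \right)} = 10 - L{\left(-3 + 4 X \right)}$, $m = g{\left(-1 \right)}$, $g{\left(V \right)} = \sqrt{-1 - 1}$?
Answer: $- \frac{5}{17} \approx -0.29412$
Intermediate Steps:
$g{\left(V \right)} = i \sqrt{2}$ ($g{\left(V \right)} = \sqrt{-2} = i \sqrt{2}$)
$m = i \sqrt{2} \approx 1.4142 i$
$A{\left(X,I \right)} = -9 + 4 X$ ($A{\left(X,I \right)} = 4 - \left(10 - \left(-3 + 4 X\right)\right) = 4 - \left(13 - 4 X\right) = 4 + \left(-13 + 4 X\right) = -9 + 4 X$)
$\frac{A{\left(1,m \right)}}{11 + 6} = \frac{-9 + 4 \cdot 1}{11 + 6} = \frac{-9 + 4}{17} = \left(-5\right) \frac{1}{17} = - \frac{5}{17}$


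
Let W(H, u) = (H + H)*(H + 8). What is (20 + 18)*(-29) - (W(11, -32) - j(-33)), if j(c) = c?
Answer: -1553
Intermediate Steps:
W(H, u) = 2*H*(8 + H) (W(H, u) = (2*H)*(8 + H) = 2*H*(8 + H))
(20 + 18)*(-29) - (W(11, -32) - j(-33)) = (20 + 18)*(-29) - (2*11*(8 + 11) - 1*(-33)) = 38*(-29) - (2*11*19 + 33) = -1102 - (418 + 33) = -1102 - 1*451 = -1102 - 451 = -1553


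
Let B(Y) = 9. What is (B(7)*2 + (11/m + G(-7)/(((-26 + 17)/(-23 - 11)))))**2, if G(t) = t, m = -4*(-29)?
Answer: 75986089/1089936 ≈ 69.716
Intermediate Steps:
m = 116
(B(7)*2 + (11/m + G(-7)/(((-26 + 17)/(-23 - 11)))))**2 = (9*2 + (11/116 - 7*(-23 - 11)/(-26 + 17)))**2 = (18 + (11*(1/116) - 7/((-9/(-34)))))**2 = (18 + (11/116 - 7/((-9*(-1/34)))))**2 = (18 + (11/116 - 7/9/34))**2 = (18 + (11/116 - 7*34/9))**2 = (18 + (11/116 - 238/9))**2 = (18 - 27509/1044)**2 = (-8717/1044)**2 = 75986089/1089936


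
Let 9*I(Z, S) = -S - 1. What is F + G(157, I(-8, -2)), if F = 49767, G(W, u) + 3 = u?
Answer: 447877/9 ≈ 49764.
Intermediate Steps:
I(Z, S) = -⅑ - S/9 (I(Z, S) = (-S - 1)/9 = (-1 - S)/9 = -⅑ - S/9)
G(W, u) = -3 + u
F + G(157, I(-8, -2)) = 49767 + (-3 + (-⅑ - ⅑*(-2))) = 49767 + (-3 + (-⅑ + 2/9)) = 49767 + (-3 + ⅑) = 49767 - 26/9 = 447877/9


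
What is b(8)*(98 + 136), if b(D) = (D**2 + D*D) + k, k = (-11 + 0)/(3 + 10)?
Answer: 29754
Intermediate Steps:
k = -11/13 ≈ -0.84615
b(D) = -11/13 + 2*D**2 (b(D) = (D**2 + D*D) - 11/13 = (D**2 + D**2) - 11/13 = 2*D**2 - 11/13 = -11/13 + 2*D**2)
b(8)*(98 + 136) = (-11/13 + 2*8**2)*(98 + 136) = (-11/13 + 2*64)*234 = (-11/13 + 128)*234 = (1653/13)*234 = 29754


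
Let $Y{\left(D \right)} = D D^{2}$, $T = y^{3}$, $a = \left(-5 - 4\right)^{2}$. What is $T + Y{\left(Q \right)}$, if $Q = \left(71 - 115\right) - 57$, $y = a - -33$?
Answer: $451243$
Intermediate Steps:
$a = 81$ ($a = \left(-9\right)^{2} = 81$)
$y = 114$ ($y = 81 - -33 = 81 + 33 = 114$)
$T = 1481544$ ($T = 114^{3} = 1481544$)
$Q = -101$ ($Q = -44 - 57 = -101$)
$Y{\left(D \right)} = D^{3}$
$T + Y{\left(Q \right)} = 1481544 + \left(-101\right)^{3} = 1481544 - 1030301 = 451243$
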